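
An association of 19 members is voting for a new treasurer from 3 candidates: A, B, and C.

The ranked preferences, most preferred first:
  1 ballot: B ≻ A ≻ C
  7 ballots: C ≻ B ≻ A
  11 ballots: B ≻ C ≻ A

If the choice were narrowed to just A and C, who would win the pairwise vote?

A is ranked above C on 1 ballots; C above A on 18.

C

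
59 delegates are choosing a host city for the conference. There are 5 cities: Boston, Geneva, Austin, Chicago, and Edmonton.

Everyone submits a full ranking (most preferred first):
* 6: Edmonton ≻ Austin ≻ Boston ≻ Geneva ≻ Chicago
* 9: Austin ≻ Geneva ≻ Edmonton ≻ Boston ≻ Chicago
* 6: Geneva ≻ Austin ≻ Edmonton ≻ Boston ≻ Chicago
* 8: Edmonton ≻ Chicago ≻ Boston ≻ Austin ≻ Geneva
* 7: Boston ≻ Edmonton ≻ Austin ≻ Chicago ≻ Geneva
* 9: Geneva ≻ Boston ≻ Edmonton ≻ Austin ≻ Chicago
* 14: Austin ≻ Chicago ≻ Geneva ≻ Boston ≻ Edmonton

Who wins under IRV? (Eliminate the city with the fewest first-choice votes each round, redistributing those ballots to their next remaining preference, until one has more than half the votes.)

Edmonton

Round 1: Boston 7, Geneva 15, Austin 23, Chicago 0, Edmonton 14. Chicago eliminated.
Round 2: Boston 7, Geneva 15, Austin 23, Edmonton 14. Boston eliminated.
Round 3: Geneva 15, Austin 23, Edmonton 21. Geneva eliminated.
Round 4: Austin 29, Edmonton 30. Edmonton has a majority (≥30).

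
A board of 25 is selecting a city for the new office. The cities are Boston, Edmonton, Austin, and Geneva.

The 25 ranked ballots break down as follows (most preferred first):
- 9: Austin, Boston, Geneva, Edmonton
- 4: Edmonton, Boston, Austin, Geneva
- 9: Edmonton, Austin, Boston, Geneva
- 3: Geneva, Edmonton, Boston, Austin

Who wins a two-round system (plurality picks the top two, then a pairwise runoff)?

Edmonton

Round 1 first-place votes: Boston 0, Edmonton 13, Austin 9, Geneva 3. Edmonton and Austin advance.
Runoff: Edmonton is ranked above Austin on 16 ballots, Austin above Edmonton on 9.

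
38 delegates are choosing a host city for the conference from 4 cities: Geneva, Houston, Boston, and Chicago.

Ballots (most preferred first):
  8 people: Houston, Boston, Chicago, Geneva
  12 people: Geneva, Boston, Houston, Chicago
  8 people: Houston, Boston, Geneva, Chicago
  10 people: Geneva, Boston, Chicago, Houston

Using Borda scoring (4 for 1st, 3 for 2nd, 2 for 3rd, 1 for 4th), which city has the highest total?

Geneva: 8×1 + 12×4 + 8×2 + 10×4 = 112
Houston: 8×4 + 12×2 + 8×4 + 10×1 = 98
Boston: 8×3 + 12×3 + 8×3 + 10×3 = 114
Chicago: 8×2 + 12×1 + 8×1 + 10×2 = 56

Boston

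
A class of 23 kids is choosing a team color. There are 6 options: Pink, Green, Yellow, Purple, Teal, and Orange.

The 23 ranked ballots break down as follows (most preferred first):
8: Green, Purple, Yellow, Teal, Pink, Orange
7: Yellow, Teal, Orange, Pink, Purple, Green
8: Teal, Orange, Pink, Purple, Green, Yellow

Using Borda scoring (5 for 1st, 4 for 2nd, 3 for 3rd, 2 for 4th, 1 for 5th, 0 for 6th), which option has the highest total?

Teal

Pink: 8×1 + 7×2 + 8×3 = 46
Green: 8×5 + 7×0 + 8×1 = 48
Yellow: 8×3 + 7×5 + 8×0 = 59
Purple: 8×4 + 7×1 + 8×2 = 55
Teal: 8×2 + 7×4 + 8×5 = 84
Orange: 8×0 + 7×3 + 8×4 = 53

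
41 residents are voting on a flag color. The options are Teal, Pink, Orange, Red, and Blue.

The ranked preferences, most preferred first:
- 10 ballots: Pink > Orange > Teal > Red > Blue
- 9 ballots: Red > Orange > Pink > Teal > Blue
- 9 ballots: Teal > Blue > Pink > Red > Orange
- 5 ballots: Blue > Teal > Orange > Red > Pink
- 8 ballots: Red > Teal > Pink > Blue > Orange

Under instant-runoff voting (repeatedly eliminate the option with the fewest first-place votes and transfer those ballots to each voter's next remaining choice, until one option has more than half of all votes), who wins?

Round 1: Teal 9, Pink 10, Orange 0, Red 17, Blue 5. Orange eliminated.
Round 2: Teal 9, Pink 10, Red 17, Blue 5. Blue eliminated.
Round 3: Teal 14, Pink 10, Red 17. Pink eliminated.
Round 4: Teal 24, Red 17. Teal has a majority (≥21).

Teal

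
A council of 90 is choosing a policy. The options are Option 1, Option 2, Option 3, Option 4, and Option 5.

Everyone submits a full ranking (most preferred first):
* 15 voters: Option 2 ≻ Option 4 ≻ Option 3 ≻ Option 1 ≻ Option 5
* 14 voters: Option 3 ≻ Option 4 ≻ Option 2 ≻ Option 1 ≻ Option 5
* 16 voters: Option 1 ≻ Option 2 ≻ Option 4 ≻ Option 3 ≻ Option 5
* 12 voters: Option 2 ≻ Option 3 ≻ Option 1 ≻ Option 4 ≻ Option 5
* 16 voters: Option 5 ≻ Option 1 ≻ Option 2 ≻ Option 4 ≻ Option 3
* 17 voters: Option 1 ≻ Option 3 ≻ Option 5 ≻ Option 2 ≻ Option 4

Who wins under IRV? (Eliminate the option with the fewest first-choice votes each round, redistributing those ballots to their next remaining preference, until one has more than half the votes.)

Round 1: Option 1 33, Option 2 27, Option 3 14, Option 4 0, Option 5 16. Option 4 eliminated.
Round 2: Option 1 33, Option 2 27, Option 3 14, Option 5 16. Option 3 eliminated.
Round 3: Option 1 33, Option 2 41, Option 5 16. Option 5 eliminated.
Round 4: Option 1 49, Option 2 41. Option 1 has a majority (≥46).

Option 1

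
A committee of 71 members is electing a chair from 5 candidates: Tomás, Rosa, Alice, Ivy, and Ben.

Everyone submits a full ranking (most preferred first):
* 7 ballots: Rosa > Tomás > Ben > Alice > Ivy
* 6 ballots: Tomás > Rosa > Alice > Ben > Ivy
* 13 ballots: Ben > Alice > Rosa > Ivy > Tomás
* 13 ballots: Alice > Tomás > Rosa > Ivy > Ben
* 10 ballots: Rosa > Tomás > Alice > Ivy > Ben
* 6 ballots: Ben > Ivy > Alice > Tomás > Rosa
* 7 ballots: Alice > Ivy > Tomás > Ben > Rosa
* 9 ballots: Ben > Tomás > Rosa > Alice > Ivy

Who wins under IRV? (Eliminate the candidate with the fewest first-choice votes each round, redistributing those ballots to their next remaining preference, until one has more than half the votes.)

Round 1: Tomás 6, Rosa 17, Alice 20, Ivy 0, Ben 28. Ivy eliminated.
Round 2: Tomás 6, Rosa 17, Alice 20, Ben 28. Tomás eliminated.
Round 3: Rosa 23, Alice 20, Ben 28. Alice eliminated.
Round 4: Rosa 36, Ben 35. Rosa has a majority (≥36).

Rosa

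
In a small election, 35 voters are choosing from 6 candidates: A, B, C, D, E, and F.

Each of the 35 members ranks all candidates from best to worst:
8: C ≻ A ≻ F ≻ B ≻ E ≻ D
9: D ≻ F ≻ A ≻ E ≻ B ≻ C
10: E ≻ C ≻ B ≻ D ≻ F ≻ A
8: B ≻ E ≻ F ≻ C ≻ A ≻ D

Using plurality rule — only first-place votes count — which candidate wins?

First-place votes: A 0, B 8, C 8, D 9, E 10, F 0.

E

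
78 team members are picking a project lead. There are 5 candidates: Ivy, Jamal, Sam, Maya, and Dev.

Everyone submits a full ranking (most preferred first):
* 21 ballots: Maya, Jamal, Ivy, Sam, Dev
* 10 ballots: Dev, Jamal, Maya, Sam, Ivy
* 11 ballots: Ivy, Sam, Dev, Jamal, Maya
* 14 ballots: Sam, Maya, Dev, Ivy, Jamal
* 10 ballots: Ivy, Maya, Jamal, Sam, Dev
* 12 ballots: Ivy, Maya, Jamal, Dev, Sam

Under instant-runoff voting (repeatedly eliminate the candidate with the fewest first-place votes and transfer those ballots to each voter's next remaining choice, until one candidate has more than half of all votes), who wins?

Round 1: Ivy 33, Jamal 0, Sam 14, Maya 21, Dev 10. Jamal eliminated.
Round 2: Ivy 33, Sam 14, Maya 21, Dev 10. Dev eliminated.
Round 3: Ivy 33, Sam 14, Maya 31. Sam eliminated.
Round 4: Ivy 33, Maya 45. Maya has a majority (≥40).

Maya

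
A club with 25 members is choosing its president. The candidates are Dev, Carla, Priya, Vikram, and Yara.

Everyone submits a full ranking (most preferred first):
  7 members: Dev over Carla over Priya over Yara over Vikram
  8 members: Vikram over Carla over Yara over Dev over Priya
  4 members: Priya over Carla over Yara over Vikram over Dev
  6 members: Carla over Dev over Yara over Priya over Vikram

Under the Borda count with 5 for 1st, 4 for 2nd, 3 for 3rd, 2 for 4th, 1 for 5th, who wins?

Dev: 7×5 + 8×2 + 4×1 + 6×4 = 79
Carla: 7×4 + 8×4 + 4×4 + 6×5 = 106
Priya: 7×3 + 8×1 + 4×5 + 6×2 = 61
Vikram: 7×1 + 8×5 + 4×2 + 6×1 = 61
Yara: 7×2 + 8×3 + 4×3 + 6×3 = 68

Carla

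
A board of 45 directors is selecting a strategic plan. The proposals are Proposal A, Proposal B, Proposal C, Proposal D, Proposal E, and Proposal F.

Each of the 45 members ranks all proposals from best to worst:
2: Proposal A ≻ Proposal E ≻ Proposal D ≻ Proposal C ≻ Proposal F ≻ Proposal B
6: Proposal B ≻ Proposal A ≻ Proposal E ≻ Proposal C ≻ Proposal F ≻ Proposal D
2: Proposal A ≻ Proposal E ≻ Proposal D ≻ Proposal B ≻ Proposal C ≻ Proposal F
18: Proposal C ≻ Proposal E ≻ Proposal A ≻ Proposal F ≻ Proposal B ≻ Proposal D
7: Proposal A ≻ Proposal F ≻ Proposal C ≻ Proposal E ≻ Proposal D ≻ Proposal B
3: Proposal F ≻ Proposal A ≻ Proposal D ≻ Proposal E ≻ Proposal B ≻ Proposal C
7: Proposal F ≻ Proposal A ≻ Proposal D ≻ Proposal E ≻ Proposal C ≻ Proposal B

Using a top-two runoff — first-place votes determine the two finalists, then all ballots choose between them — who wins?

Proposal A

Round 1 first-place votes: Proposal A 11, Proposal B 6, Proposal C 18, Proposal D 0, Proposal E 0, Proposal F 10. Proposal C and Proposal A advance.
Runoff: Proposal C is ranked above Proposal A on 18 ballots, Proposal A above Proposal C on 27.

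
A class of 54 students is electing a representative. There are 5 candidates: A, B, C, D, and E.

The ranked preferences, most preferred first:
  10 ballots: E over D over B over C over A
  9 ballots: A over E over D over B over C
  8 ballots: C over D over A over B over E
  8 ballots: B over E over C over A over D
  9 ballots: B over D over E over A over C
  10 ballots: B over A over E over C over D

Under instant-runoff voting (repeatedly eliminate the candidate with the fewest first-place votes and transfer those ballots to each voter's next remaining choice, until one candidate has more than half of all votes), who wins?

Round 1: A 9, B 27, C 8, D 0, E 10. D eliminated.
Round 2: A 9, B 27, C 8, E 10. C eliminated.
Round 3: A 17, B 27, E 10. E eliminated.
Round 4: A 17, B 37. B has a majority (≥28).

B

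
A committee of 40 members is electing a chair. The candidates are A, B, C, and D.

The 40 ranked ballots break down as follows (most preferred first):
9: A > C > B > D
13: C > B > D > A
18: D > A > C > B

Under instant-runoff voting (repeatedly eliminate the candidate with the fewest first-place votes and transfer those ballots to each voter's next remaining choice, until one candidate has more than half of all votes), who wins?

C

Round 1: A 9, B 0, C 13, D 18. B eliminated.
Round 2: A 9, C 13, D 18. A eliminated.
Round 3: C 22, D 18. C has a majority (≥21).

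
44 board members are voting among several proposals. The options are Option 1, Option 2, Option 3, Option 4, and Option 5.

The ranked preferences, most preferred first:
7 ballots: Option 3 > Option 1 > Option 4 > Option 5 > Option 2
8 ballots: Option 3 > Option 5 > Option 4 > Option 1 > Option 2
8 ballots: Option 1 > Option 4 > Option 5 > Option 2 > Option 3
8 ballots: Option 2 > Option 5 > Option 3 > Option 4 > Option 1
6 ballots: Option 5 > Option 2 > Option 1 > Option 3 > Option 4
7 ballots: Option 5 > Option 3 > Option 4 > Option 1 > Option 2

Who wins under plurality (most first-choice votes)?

First-place votes: Option 1 8, Option 2 8, Option 3 15, Option 4 0, Option 5 13.

Option 3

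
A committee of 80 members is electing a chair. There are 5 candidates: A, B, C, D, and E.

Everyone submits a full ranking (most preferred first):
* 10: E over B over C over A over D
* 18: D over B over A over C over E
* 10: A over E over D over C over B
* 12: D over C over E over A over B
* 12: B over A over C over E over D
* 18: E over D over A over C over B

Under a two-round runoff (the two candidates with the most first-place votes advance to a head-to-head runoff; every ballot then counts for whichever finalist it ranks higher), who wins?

E

Round 1 first-place votes: A 10, B 12, C 0, D 30, E 28. D and E advance.
Runoff: D is ranked above E on 30 ballots, E above D on 50.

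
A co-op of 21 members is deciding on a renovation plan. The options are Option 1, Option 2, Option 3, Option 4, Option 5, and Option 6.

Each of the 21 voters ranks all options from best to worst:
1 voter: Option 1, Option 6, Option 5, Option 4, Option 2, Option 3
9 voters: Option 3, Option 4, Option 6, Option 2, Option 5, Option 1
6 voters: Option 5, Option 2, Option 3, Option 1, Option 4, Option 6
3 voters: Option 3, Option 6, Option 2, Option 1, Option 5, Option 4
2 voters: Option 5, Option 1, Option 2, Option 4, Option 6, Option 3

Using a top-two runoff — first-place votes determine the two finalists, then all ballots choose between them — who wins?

Option 3

Round 1 first-place votes: Option 1 1, Option 2 0, Option 3 12, Option 4 0, Option 5 8, Option 6 0. Option 3 and Option 5 advance.
Runoff: Option 3 is ranked above Option 5 on 12 ballots, Option 5 above Option 3 on 9.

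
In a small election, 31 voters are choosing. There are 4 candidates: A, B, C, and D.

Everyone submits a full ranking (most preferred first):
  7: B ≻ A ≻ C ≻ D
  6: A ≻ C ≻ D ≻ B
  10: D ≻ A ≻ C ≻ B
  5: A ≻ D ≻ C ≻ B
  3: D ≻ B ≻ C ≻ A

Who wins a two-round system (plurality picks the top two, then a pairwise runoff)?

Round 1 first-place votes: A 11, B 7, C 0, D 13. D and A advance.
Runoff: D is ranked above A on 13 ballots, A above D on 18.

A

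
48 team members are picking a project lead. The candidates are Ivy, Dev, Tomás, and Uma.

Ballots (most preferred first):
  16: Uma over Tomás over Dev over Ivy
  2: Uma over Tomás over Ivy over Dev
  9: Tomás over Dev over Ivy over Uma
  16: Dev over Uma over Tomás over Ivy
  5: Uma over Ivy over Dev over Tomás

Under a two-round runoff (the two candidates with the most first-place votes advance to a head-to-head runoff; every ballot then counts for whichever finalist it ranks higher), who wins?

Round 1 first-place votes: Ivy 0, Dev 16, Tomás 9, Uma 23. Uma and Dev advance.
Runoff: Uma is ranked above Dev on 23 ballots, Dev above Uma on 25.

Dev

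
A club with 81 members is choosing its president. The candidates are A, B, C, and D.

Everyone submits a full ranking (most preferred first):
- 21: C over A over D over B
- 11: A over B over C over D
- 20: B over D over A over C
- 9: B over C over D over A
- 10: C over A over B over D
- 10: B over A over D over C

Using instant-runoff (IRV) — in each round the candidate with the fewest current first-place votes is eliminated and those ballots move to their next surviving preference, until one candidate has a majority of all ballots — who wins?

Round 1: A 11, B 39, C 31, D 0. D eliminated.
Round 2: A 11, B 39, C 31. A eliminated.
Round 3: B 50, C 31. B has a majority (≥41).

B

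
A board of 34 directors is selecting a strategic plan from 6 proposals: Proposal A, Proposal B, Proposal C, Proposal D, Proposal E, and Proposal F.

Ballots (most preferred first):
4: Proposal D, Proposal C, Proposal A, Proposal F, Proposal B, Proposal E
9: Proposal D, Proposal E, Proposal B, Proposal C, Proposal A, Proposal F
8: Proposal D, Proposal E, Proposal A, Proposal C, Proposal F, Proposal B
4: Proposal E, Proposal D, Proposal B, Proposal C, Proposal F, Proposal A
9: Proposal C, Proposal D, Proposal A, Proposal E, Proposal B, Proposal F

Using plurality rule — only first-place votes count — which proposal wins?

First-place votes: Proposal A 0, Proposal B 0, Proposal C 9, Proposal D 21, Proposal E 4, Proposal F 0.

Proposal D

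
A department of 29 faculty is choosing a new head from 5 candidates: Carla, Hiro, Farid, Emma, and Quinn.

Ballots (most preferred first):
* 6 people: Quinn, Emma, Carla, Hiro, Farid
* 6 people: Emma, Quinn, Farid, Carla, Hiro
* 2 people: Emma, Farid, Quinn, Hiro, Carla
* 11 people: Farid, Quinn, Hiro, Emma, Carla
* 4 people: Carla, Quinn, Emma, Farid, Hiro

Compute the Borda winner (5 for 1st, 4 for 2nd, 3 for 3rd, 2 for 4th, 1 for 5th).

Carla: 6×3 + 6×2 + 2×1 + 11×1 + 4×5 = 63
Hiro: 6×2 + 6×1 + 2×2 + 11×3 + 4×1 = 59
Farid: 6×1 + 6×3 + 2×4 + 11×5 + 4×2 = 95
Emma: 6×4 + 6×5 + 2×5 + 11×2 + 4×3 = 98
Quinn: 6×5 + 6×4 + 2×3 + 11×4 + 4×4 = 120

Quinn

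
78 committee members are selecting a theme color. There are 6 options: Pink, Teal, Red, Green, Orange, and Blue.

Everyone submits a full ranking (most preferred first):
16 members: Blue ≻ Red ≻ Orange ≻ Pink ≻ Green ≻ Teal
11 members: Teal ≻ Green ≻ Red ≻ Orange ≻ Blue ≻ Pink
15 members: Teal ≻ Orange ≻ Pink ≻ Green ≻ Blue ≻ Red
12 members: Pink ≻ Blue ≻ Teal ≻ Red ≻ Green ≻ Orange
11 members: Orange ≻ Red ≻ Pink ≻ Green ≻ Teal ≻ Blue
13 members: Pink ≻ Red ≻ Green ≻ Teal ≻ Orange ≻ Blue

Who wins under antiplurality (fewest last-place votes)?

Green

Last-place votes: Pink 11, Teal 16, Red 15, Green 0, Orange 12, Blue 24.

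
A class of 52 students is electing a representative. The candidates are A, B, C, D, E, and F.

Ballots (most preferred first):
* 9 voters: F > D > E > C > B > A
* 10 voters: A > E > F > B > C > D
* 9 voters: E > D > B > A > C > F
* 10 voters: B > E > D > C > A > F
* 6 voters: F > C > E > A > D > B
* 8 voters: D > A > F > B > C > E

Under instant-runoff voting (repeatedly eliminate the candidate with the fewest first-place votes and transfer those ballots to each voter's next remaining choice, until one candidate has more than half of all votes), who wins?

B

Round 1: A 10, B 10, C 0, D 8, E 9, F 15. C eliminated.
Round 2: A 10, B 10, D 8, E 9, F 15. D eliminated.
Round 3: A 18, B 10, E 9, F 15. E eliminated.
Round 4: A 18, B 19, F 15. F eliminated.
Round 5: A 24, B 28. B has a majority (≥27).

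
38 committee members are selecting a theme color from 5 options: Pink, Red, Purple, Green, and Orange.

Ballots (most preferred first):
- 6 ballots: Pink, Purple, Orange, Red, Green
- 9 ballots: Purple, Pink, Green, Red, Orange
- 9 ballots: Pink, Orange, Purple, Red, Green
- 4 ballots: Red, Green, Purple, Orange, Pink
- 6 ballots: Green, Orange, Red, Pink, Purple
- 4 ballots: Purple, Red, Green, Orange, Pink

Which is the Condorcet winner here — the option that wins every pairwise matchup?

Pink vs Red: 24–14
Pink vs Purple: 21–17
Pink vs Green: 24–14
Pink vs Orange: 24–14
Pink beats every other option.

Pink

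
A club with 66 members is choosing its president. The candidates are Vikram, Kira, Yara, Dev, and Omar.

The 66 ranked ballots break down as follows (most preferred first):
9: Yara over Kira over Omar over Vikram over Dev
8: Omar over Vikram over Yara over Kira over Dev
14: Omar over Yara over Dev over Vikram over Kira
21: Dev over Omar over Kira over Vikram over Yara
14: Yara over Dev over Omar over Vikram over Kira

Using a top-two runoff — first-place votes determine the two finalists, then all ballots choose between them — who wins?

Omar

Round 1 first-place votes: Vikram 0, Kira 0, Yara 23, Dev 21, Omar 22. Yara and Omar advance.
Runoff: Yara is ranked above Omar on 23 ballots, Omar above Yara on 43.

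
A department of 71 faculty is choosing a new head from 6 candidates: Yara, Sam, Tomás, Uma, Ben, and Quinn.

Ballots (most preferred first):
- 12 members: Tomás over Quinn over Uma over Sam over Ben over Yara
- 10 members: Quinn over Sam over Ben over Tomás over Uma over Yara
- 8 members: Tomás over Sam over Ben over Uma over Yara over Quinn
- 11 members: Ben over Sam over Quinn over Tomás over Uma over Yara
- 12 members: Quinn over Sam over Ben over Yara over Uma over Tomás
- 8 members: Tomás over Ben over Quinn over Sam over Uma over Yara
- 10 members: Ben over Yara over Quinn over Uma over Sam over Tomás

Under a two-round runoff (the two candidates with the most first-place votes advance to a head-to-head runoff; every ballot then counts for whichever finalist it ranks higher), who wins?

Round 1 first-place votes: Yara 0, Sam 0, Tomás 28, Uma 0, Ben 21, Quinn 22. Tomás and Quinn advance.
Runoff: Tomás is ranked above Quinn on 28 ballots, Quinn above Tomás on 43.

Quinn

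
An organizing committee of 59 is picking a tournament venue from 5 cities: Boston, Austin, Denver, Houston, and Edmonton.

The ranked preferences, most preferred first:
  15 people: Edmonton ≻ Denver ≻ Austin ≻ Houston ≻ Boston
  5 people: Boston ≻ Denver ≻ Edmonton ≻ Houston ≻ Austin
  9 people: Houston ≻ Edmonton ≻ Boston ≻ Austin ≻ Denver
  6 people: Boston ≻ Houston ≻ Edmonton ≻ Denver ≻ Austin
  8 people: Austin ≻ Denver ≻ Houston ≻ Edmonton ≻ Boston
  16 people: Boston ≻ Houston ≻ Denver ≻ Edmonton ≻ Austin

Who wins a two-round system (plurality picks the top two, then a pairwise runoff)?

Round 1 first-place votes: Boston 27, Austin 8, Denver 0, Houston 9, Edmonton 15. Boston and Edmonton advance.
Runoff: Boston is ranked above Edmonton on 27 ballots, Edmonton above Boston on 32.

Edmonton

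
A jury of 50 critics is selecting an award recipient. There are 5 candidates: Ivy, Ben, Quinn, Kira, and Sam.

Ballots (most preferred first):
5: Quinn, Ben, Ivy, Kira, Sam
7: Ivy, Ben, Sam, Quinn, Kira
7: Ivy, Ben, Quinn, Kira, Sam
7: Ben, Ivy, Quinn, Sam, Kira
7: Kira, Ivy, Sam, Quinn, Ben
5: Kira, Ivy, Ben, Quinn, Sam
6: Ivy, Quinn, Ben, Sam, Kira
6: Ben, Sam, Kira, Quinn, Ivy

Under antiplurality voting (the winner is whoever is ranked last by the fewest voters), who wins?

Quinn

Last-place votes: Ivy 6, Ben 7, Quinn 0, Kira 20, Sam 17.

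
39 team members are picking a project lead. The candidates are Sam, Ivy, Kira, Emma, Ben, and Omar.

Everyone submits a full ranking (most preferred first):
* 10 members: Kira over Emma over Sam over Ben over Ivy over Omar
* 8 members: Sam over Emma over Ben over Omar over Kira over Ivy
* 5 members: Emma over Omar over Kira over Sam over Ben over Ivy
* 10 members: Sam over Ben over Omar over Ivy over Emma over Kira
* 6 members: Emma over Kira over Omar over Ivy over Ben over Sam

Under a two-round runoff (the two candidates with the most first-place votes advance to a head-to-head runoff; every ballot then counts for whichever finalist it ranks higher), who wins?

Round 1 first-place votes: Sam 18, Ivy 0, Kira 10, Emma 11, Ben 0, Omar 0. Sam and Emma advance.
Runoff: Sam is ranked above Emma on 18 ballots, Emma above Sam on 21.

Emma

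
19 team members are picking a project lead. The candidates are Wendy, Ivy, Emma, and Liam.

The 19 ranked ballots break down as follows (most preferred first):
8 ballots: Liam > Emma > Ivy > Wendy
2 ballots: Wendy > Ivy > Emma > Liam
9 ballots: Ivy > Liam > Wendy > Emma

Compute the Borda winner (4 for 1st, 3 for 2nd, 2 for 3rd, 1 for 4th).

Liam

Wendy: 8×1 + 2×4 + 9×2 = 34
Ivy: 8×2 + 2×3 + 9×4 = 58
Emma: 8×3 + 2×2 + 9×1 = 37
Liam: 8×4 + 2×1 + 9×3 = 61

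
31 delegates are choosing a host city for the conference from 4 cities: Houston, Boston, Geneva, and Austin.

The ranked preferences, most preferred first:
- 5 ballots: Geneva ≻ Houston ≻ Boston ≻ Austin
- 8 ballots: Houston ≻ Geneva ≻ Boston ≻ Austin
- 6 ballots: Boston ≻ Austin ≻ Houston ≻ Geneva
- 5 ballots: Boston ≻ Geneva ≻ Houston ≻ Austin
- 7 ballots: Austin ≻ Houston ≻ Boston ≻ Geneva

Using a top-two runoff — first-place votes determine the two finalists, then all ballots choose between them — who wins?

Round 1 first-place votes: Houston 8, Boston 11, Geneva 5, Austin 7. Boston and Houston advance.
Runoff: Boston is ranked above Houston on 11 ballots, Houston above Boston on 20.

Houston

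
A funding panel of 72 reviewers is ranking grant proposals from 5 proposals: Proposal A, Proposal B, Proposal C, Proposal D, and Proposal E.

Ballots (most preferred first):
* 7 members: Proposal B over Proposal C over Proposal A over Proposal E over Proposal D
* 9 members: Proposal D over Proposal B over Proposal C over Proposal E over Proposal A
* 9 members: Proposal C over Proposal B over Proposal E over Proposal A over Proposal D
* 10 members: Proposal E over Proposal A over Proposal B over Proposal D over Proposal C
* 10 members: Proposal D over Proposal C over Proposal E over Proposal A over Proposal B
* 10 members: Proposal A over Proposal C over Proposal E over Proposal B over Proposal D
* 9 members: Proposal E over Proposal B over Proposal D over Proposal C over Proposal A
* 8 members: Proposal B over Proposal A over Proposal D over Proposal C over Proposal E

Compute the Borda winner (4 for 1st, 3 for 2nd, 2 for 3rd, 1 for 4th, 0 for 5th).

Proposal A: 7×2 + 9×0 + 9×1 + 10×3 + 10×1 + 10×4 + 9×0 + 8×3 = 127
Proposal B: 7×4 + 9×3 + 9×3 + 10×2 + 10×0 + 10×1 + 9×3 + 8×4 = 171
Proposal C: 7×3 + 9×2 + 9×4 + 10×0 + 10×3 + 10×3 + 9×1 + 8×1 = 152
Proposal D: 7×0 + 9×4 + 9×0 + 10×1 + 10×4 + 10×0 + 9×2 + 8×2 = 120
Proposal E: 7×1 + 9×1 + 9×2 + 10×4 + 10×2 + 10×2 + 9×4 + 8×0 = 150

Proposal B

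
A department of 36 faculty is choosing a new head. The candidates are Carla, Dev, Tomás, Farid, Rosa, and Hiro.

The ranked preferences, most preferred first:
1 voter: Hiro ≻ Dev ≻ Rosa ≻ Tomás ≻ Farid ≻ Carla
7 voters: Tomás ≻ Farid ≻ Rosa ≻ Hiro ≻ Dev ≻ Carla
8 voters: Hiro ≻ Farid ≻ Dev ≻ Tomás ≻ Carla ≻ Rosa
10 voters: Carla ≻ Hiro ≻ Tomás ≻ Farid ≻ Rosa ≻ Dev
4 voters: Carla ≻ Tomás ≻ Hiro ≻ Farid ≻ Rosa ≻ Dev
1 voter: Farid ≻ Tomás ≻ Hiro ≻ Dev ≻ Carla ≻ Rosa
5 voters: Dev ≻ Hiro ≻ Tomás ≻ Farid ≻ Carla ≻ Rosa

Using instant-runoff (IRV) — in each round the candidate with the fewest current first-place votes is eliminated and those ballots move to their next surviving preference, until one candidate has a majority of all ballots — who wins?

Round 1: Carla 14, Dev 5, Tomás 7, Farid 1, Rosa 0, Hiro 9. Rosa eliminated.
Round 2: Carla 14, Dev 5, Tomás 7, Farid 1, Hiro 9. Farid eliminated.
Round 3: Carla 14, Dev 5, Tomás 8, Hiro 9. Dev eliminated.
Round 4: Carla 14, Tomás 8, Hiro 14. Tomás eliminated.
Round 5: Carla 14, Hiro 22. Hiro has a majority (≥19).

Hiro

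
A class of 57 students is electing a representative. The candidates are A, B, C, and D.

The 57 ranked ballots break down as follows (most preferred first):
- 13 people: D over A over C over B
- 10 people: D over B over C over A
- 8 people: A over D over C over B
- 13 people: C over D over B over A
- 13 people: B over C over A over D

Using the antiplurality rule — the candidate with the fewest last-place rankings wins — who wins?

C

Last-place votes: A 23, B 21, C 0, D 13.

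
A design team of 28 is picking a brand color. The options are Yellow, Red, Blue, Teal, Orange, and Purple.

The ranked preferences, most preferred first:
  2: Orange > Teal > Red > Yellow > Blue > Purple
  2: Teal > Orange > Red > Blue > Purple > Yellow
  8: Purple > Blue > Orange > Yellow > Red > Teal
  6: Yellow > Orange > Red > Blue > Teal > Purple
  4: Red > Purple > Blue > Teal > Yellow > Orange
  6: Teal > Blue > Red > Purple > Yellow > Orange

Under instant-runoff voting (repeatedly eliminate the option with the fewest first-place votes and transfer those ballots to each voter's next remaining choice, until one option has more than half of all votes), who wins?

Round 1: Yellow 6, Red 4, Blue 0, Teal 8, Orange 2, Purple 8. Blue eliminated.
Round 2: Yellow 6, Red 4, Teal 8, Orange 2, Purple 8. Orange eliminated.
Round 3: Yellow 6, Red 4, Teal 10, Purple 8. Red eliminated.
Round 4: Yellow 6, Teal 10, Purple 12. Yellow eliminated.
Round 5: Teal 16, Purple 12. Teal has a majority (≥15).

Teal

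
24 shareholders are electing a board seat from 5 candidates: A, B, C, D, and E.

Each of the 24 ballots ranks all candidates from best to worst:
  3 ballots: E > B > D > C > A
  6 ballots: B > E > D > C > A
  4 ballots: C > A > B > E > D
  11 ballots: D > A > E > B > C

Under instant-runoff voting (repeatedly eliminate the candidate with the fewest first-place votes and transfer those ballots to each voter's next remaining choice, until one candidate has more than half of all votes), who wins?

Round 1: A 0, B 6, C 4, D 11, E 3. A eliminated.
Round 2: B 6, C 4, D 11, E 3. E eliminated.
Round 3: B 9, C 4, D 11. C eliminated.
Round 4: B 13, D 11. B has a majority (≥13).

B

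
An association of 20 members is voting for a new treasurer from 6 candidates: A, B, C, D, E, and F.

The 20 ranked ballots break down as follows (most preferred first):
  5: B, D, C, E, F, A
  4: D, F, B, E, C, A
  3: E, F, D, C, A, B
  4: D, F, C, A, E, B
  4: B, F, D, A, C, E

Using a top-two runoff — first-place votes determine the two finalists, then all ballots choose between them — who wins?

D

Round 1 first-place votes: A 0, B 9, C 0, D 8, E 3, F 0. B and D advance.
Runoff: B is ranked above D on 9 ballots, D above B on 11.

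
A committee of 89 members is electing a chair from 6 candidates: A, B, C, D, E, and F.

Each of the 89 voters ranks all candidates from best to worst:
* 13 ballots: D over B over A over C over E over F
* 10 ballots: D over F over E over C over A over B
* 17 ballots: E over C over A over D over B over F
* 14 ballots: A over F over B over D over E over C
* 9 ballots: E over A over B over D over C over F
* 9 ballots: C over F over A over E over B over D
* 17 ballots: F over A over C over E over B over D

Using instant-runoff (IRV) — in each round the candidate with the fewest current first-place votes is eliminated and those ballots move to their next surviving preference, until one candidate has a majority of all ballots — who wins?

F

Round 1: A 14, B 0, C 9, D 23, E 26, F 17. B eliminated.
Round 2: A 14, C 9, D 23, E 26, F 17. C eliminated.
Round 3: A 14, D 23, E 26, F 26. A eliminated.
Round 4: D 23, E 26, F 40. D eliminated.
Round 5: E 39, F 50. F has a majority (≥45).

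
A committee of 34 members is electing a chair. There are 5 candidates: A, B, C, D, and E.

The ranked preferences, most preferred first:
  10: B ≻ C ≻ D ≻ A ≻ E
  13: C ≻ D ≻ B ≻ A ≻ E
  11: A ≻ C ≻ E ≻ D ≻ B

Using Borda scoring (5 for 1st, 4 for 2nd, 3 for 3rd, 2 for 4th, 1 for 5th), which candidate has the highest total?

A: 10×2 + 13×2 + 11×5 = 101
B: 10×5 + 13×3 + 11×1 = 100
C: 10×4 + 13×5 + 11×4 = 149
D: 10×3 + 13×4 + 11×2 = 104
E: 10×1 + 13×1 + 11×3 = 56

C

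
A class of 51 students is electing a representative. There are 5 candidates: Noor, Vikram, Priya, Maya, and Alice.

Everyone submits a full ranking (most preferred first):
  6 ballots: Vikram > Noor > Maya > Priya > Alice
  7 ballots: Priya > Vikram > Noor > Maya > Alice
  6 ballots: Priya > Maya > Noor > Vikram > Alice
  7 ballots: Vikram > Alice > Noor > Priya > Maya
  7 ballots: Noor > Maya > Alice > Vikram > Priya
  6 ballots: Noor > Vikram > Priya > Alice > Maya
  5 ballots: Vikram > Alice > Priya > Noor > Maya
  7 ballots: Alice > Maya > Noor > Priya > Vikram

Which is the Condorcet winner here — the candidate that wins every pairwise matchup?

Noor

Noor vs Vikram: 26–25
Noor vs Priya: 33–18
Noor vs Maya: 38–13
Noor vs Alice: 32–19
Noor beats every other candidate.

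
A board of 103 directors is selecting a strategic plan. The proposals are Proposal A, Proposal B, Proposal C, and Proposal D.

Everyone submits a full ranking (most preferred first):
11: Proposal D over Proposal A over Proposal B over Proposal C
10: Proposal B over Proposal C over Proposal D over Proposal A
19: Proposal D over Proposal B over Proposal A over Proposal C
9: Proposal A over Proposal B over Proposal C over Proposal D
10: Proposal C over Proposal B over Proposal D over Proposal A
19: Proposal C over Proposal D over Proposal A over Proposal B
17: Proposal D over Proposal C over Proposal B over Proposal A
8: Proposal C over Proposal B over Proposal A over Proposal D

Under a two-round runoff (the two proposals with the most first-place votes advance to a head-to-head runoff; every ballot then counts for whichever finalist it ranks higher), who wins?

Round 1 first-place votes: Proposal A 9, Proposal B 10, Proposal C 37, Proposal D 47. Proposal D and Proposal C advance.
Runoff: Proposal D is ranked above Proposal C on 47 ballots, Proposal C above Proposal D on 56.

Proposal C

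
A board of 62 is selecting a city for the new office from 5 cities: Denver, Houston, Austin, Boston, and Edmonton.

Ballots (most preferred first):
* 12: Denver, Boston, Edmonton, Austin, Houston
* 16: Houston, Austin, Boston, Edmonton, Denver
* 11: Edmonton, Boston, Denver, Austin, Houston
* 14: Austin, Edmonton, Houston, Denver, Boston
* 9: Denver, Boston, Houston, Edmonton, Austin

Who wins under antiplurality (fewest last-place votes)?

Edmonton

Last-place votes: Denver 16, Houston 23, Austin 9, Boston 14, Edmonton 0.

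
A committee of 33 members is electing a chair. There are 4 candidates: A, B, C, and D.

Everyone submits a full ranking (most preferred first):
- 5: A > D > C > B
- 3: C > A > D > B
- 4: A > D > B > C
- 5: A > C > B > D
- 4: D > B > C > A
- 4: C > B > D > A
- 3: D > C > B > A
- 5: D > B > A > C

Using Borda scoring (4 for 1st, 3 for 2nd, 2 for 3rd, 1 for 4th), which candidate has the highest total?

A: 5×4 + 3×3 + 4×4 + 5×4 + 4×1 + 4×1 + 3×1 + 5×2 = 86
B: 5×1 + 3×1 + 4×2 + 5×2 + 4×3 + 4×3 + 3×2 + 5×3 = 71
C: 5×2 + 3×4 + 4×1 + 5×3 + 4×2 + 4×4 + 3×3 + 5×1 = 79
D: 5×3 + 3×2 + 4×3 + 5×1 + 4×4 + 4×2 + 3×4 + 5×4 = 94

D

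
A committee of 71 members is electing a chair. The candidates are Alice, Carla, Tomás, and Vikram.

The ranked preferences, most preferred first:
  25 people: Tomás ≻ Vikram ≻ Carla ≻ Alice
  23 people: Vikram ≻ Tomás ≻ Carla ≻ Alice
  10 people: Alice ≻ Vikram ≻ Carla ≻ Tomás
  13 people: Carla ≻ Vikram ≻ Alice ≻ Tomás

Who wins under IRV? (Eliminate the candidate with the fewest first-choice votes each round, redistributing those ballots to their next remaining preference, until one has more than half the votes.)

Round 1: Alice 10, Carla 13, Tomás 25, Vikram 23. Alice eliminated.
Round 2: Carla 13, Tomás 25, Vikram 33. Carla eliminated.
Round 3: Tomás 25, Vikram 46. Vikram has a majority (≥36).

Vikram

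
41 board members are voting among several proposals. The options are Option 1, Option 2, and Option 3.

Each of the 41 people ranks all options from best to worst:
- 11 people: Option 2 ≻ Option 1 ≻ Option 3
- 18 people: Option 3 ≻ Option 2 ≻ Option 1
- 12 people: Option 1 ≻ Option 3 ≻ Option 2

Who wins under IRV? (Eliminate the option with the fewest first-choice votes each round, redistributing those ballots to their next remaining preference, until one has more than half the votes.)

Round 1: Option 1 12, Option 2 11, Option 3 18. Option 2 eliminated.
Round 2: Option 1 23, Option 3 18. Option 1 has a majority (≥21).

Option 1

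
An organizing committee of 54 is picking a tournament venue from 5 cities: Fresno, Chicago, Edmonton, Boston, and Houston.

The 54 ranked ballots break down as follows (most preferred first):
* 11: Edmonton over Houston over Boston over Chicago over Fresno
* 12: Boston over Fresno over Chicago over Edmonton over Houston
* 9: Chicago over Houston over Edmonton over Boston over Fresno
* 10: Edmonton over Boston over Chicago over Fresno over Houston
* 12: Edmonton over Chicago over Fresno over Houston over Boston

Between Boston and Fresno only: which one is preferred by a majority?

Boston is ranked above Fresno on 42 ballots; Fresno above Boston on 12.

Boston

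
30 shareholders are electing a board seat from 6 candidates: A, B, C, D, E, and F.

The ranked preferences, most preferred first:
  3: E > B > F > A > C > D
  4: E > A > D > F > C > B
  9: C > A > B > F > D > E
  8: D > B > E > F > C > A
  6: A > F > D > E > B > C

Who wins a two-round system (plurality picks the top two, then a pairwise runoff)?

D

Round 1 first-place votes: A 6, B 0, C 9, D 8, E 7, F 0. C and D advance.
Runoff: C is ranked above D on 12 ballots, D above C on 18.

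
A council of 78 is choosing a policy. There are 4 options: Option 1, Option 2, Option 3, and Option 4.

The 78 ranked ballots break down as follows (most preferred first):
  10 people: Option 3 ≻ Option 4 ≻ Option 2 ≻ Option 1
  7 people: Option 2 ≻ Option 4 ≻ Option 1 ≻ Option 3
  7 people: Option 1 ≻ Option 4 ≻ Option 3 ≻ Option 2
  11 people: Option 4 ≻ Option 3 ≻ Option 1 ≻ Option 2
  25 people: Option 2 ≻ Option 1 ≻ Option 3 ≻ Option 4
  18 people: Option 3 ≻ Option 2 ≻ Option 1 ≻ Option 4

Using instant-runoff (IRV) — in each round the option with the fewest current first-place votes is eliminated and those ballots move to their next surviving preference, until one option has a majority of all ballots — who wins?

Option 3

Round 1: Option 1 7, Option 2 32, Option 3 28, Option 4 11. Option 1 eliminated.
Round 2: Option 2 32, Option 3 28, Option 4 18. Option 4 eliminated.
Round 3: Option 2 32, Option 3 46. Option 3 has a majority (≥40).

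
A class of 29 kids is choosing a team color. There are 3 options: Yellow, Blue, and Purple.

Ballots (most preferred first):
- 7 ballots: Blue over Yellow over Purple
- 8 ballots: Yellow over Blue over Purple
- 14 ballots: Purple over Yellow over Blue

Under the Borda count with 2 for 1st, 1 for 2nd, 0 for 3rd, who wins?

Yellow

Yellow: 7×1 + 8×2 + 14×1 = 37
Blue: 7×2 + 8×1 + 14×0 = 22
Purple: 7×0 + 8×0 + 14×2 = 28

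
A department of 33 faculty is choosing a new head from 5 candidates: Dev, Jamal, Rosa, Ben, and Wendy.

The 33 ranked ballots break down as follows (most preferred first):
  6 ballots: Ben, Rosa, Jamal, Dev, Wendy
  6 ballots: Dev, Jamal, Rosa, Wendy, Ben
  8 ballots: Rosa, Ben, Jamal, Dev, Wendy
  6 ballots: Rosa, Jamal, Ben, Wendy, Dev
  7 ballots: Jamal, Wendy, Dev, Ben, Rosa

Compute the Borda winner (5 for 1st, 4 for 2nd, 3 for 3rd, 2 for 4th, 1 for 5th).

Dev: 6×2 + 6×5 + 8×2 + 6×1 + 7×3 = 85
Jamal: 6×3 + 6×4 + 8×3 + 6×4 + 7×5 = 125
Rosa: 6×4 + 6×3 + 8×5 + 6×5 + 7×1 = 119
Ben: 6×5 + 6×1 + 8×4 + 6×3 + 7×2 = 100
Wendy: 6×1 + 6×2 + 8×1 + 6×2 + 7×4 = 66

Jamal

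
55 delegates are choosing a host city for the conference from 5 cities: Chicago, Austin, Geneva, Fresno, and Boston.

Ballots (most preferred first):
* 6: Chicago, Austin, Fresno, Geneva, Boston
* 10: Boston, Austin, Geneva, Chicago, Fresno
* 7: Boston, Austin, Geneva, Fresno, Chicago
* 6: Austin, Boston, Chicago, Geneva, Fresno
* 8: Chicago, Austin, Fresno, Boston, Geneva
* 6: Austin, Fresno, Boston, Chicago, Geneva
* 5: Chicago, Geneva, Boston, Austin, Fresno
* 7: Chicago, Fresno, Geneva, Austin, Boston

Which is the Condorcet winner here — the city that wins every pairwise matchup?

Austin

Austin vs Chicago: 29–26
Austin vs Geneva: 43–12
Austin vs Fresno: 48–7
Austin vs Boston: 33–22
Austin beats every other city.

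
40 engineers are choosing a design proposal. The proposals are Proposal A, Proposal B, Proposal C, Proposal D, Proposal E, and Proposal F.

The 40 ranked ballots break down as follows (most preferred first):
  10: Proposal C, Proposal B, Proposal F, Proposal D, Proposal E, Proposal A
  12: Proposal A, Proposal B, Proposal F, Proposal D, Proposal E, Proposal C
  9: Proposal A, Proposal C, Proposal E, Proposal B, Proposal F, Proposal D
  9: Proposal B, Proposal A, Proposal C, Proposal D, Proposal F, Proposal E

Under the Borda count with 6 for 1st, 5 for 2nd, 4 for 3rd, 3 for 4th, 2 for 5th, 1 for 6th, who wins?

Proposal B

Proposal A: 10×1 + 12×6 + 9×6 + 9×5 = 181
Proposal B: 10×5 + 12×5 + 9×3 + 9×6 = 191
Proposal C: 10×6 + 12×1 + 9×5 + 9×4 = 153
Proposal D: 10×3 + 12×3 + 9×1 + 9×3 = 102
Proposal E: 10×2 + 12×2 + 9×4 + 9×1 = 89
Proposal F: 10×4 + 12×4 + 9×2 + 9×2 = 124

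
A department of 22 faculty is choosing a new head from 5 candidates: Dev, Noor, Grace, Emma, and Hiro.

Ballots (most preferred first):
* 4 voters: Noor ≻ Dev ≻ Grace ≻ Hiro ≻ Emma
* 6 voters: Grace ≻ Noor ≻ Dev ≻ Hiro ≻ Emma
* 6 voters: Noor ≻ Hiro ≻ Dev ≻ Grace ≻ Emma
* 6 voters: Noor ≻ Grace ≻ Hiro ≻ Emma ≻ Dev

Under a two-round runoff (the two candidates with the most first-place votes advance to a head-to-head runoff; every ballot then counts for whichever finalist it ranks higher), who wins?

Round 1 first-place votes: Dev 0, Noor 16, Grace 6, Emma 0, Hiro 0. Noor and Grace advance.
Runoff: Noor is ranked above Grace on 16 ballots, Grace above Noor on 6.

Noor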